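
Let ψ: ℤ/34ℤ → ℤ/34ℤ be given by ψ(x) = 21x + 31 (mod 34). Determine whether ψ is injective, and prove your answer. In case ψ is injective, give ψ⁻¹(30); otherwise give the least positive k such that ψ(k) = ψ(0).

If ψ(x_1) = ψ(x_2), then 21x_1 ≡ 21x_2 (mod 34). Because gcd(21, 34) = 1, we may cancel 21 to get x_1 ≡ x_2 (mod 34).
Thus ψ is injective.
We now compute 21⁻¹ mod 34 explicitly. Euclid's algorithm: 34 = 1·21 + 13, 21 = 1·13 + 8, 13 = 1·8 + 5, 8 = 1·5 + 3, 5 = 1·3 + 2, 3 = 1·2 + 1; back-substituting gives 1 = 13·21 − 8·34, so 21⁻¹ ≡ 13 (mod 34).
Since ψ is injective, we compute ψ⁻¹(30): solve 21x + 31 ≡ 30 (mod 34), i.e. 21x ≡ 33 (mod 34).
Multiplying by 21⁻¹ = 13 gives x ≡ 13·33 = 429 = 12·34 + 21 ≡ 21 (mod 34).
Check: ψ(21) = 21·21 + 31 = 472 = 13·34 + 30 ≡ 30 (mod 34).

21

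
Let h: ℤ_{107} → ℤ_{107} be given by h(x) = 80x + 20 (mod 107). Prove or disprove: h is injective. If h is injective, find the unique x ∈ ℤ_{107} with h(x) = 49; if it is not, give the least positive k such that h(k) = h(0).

If h(s) = h(t), then 80s ≡ 80t (mod 107). Because gcd(80, 107) = 1, we may cancel 80 to get s ≡ t (mod 107).
Therefore h is injective.
We now compute 80⁻¹ mod 107 explicitly. Euclid's algorithm: 107 = 1·80 + 27, 80 = 2·27 + 26, 27 = 1·26 + 1; back-substituting gives 1 = 103·80 − 77·107, so 80⁻¹ ≡ 103 (mod 107).
Since h is injective, we find h⁻¹(49): we need 80x ≡ 49 − 20 ≡ 29 (mod 107). Using 80⁻¹ = 103: x ≡ 103·29 = 2987 = 27·107 + 98, so x = 98.
Check: h(98) = 80·98 + 20 = 7860 = 73·107 + 49 ≡ 49 (mod 107).

98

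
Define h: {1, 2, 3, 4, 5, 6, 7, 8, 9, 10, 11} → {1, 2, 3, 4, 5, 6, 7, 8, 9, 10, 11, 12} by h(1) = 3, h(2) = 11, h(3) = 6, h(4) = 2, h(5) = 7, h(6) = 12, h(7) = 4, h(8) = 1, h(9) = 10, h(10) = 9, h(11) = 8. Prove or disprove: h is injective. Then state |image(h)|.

The values h(1), …, h(11) are 3, 11, 6, 2, 7, 12, 4, 1, 10, 9, 8 — all distinct.
So h(s) = h(t) only when s = t, and h is injective.
The image of h is {1, 2, 3, 4, 6, 7, 8, 9, 10, 11, 12}, which has 11 elements.

11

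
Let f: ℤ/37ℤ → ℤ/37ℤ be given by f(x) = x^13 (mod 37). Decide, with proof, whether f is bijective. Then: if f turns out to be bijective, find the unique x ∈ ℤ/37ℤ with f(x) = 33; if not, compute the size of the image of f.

7

Since 37 is prime, the nonzero elements of ℤ/37ℤ form a cyclic group of order 36.
As gcd(13, 36) = 1, raising to the 13th power is a bijection on this group: if a^13 ≡ b^13 then (ab^{−1})^13 = 1, and the only element of order dividing gcd(13, 36) = 1 is 1, so a = b.
With f(0) = 0 this makes f injective on all of ℤ/37ℤ, hence bijective (finite equal-size domain and codomain). In particular f is bijective.
Since f is bijective, we find the preimage of 33. The inverse of x ↦ x^13 on (ℤ/37ℤ)^× is x ↦ x^25, because 13·25 = 325 = 9·36 + 1 ≡ 1 (mod 36) and x^{36} = 1 for x ≠ 0 (Fermat). So f⁻¹(33) = 33^25 mod 37.
Repeated squaring mod 37: 33^1 ≡ 33, 33^2 ≡ 33² = 1089 ≡ 16, 33^4 ≡ 16² = 256 ≡ 34, 33^8 ≡ 34² = 1156 ≡ 9, 33^16 ≡ 9² = 81 ≡ 7. Since 25 = 16 + 8 + 1, 33^25 ≡ 7·9·33: 7·9 = 63 ≡ 26, then 26·33 = 858 ≡ 7. So 33^25 ≡ 7 (mod 37).
Hence f⁻¹(33) = 7.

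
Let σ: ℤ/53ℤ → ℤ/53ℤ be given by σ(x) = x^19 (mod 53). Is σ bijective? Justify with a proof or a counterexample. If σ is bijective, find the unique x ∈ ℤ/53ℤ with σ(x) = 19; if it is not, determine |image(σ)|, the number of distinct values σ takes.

Since 53 is prime, the nonzero elements of ℤ/53ℤ form a cyclic group of order 52.
As gcd(19, 52) = 1, raising to the 19th power is a bijection on this group: if a^19 ≡ b^19 then (ab^{−1})^19 = 1, and the only element of order dividing gcd(19, 52) = 1 is 1, so a = b.
With σ(0) = 0 this makes σ injective on all of ℤ/53ℤ, hence bijective (finite equal-size domain and codomain). In particular σ is bijective.
Since σ is bijective, we find the preimage of 19. The inverse of x ↦ x^19 on (ℤ/53ℤ)^× is x ↦ x^11, because 19·11 = 209 = 4·52 + 1 ≡ 1 (mod 52) and x^{52} = 1 for x ≠ 0 (Fermat). So σ⁻¹(19) = 19^11 mod 53.
Repeated squaring mod 53: 19^1 ≡ 19, 19^2 ≡ 19² = 361 ≡ 43, 19^4 ≡ 43² = 1849 ≡ 47, 19^8 ≡ 47² = 2209 ≡ 36. Since 11 = 8 + 2 + 1, 19^11 ≡ 36·43·19: 36·43 = 1548 ≡ 11, then 11·19 = 209 ≡ 50. So 19^11 ≡ 50 (mod 53).
Hence σ⁻¹(19) = 50.

50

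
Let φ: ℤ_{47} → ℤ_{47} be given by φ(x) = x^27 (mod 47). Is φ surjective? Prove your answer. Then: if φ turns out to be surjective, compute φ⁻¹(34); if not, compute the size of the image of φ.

Since 47 is prime, the nonzero elements of ℤ_{47} form a cyclic group of order 46.
As gcd(27, 46) = 1, raising to the 27th power is a bijection on this group: if x_1^27 ≡ x_2^27 then (x_1x_2^{−1})^27 = 1, and the only element of order dividing gcd(27, 46) = 1 is 1, so x_1 = x_2.
With φ(0) = 0 this makes φ injective on all of ℤ_{47}, hence bijective (finite equal-size domain and codomain). In particular φ is surjective.
Since φ is surjective, we find the preimage of 34. The inverse of x ↦ x^27 on (ℤ_{47})^× is x ↦ x^29, because 27·29 = 783 = 17·46 + 1 ≡ 1 (mod 46) and x^{46} = 1 for x ≠ 0 (Fermat). So φ⁻¹(34) = 34^29 mod 47.
Repeated squaring mod 47: 34^1 ≡ 34, 34^2 ≡ 34² = 1156 ≡ 28, 34^4 ≡ 28² = 784 ≡ 32, 34^8 ≡ 32² = 1024 ≡ 37, 34^16 ≡ 37² = 1369 ≡ 6. Since 29 = 16 + 8 + 4 + 1, 34^29 ≡ 6·37·32·34: 6·37 = 222 ≡ 34, then 34·32 = 1088 ≡ 7, then 7·34 = 238 ≡ 3. So 34^29 ≡ 3 (mod 47).
Hence φ⁻¹(34) = 3.

3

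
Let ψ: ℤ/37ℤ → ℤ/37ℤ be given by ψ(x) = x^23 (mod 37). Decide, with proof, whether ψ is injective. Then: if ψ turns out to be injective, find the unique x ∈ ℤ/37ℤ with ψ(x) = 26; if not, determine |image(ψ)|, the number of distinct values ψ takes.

Since 37 is prime, the nonzero elements of ℤ/37ℤ form a cyclic group of order 36.
As gcd(23, 36) = 1, raising to the 23rd power is a bijection on this group: if s^23 ≡ t^23 then (st^{−1})^23 = 1, and the only element of order dividing gcd(23, 36) = 1 is 1, so s = t.
With ψ(0) = 0 this makes ψ injective on all of ℤ/37ℤ, hence bijective (finite equal-size domain and codomain). In particular ψ is injective.
Since ψ is injective, we find the preimage of 26. The inverse of x ↦ x^23 on (ℤ/37ℤ)^× is x ↦ x^11, because 23·11 = 253 = 7·36 + 1 ≡ 1 (mod 36) and x^{36} = 1 for x ≠ 0 (Fermat). So ψ⁻¹(26) = 26^11 mod 37.
Repeated squaring mod 37: 26^1 ≡ 26, 26^2 ≡ 26² = 676 ≡ 10, 26^4 ≡ 10² = 100 ≡ 26, 26^8 ≡ 26² = 676 ≡ 10. Since 11 = 8 + 2 + 1, 26^11 ≡ 10·10·26: 10·10 = 100 ≡ 26, then 26·26 = 676 ≡ 10. So 26^11 ≡ 10 (mod 37).
Hence ψ⁻¹(26) = 10.

10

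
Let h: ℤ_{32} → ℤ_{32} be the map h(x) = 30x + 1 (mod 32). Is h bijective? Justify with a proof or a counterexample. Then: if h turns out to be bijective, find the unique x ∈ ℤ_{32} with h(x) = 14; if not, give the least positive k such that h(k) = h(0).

16

By definition, injectivity means: for all x_1, x_2 in the domain, h(x_1) = h(x_2) implies x_1 = x_2.
We have gcd(30, 32) = 2 > 1. Taking x_1 = 0 and x_2 = 16: h(0) = 1 and h(16) = 30·16 + 1 = 481 ≡ 1 (mod 32).
So h(0) = h(16) while 0 ≠ 16, thus h is not injective, hence not bijective.
Since h is not bijective, we find the least positive k with h(k) = h(0): this means 30k ≡ 0 (mod 32), i.e. 32 ∣ 30k. Since gcd(30, 32) = 2, dividing through by 2 this holds exactly when 16 ∣ 15k, and as gcd(15, 16) = 1, exactly when 16 ∣ k.
The smallest positive such k is 16.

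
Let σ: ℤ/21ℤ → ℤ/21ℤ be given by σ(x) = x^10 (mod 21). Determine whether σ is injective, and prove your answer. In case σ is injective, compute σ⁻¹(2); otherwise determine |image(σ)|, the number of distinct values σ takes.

σ(2): Repeated squaring mod 21: 2^1 ≡ 2, 2^2 ≡ 2² = 4, 2^4 ≡ 4² = 16, 2^8 ≡ 16² = 256 ≡ 4. Since 10 = 8 + 2, 2^10 ≡ 4·4: 4·4 = 16. So 2^10 ≡ 16 (mod 21).
σ(5): Repeated squaring mod 21: 5^1 ≡ 5, 5^2 ≡ 5² = 25 ≡ 4, 5^4 ≡ 4² = 16, 5^8 ≡ 16² = 256 ≡ 4. Since 10 = 8 + 2, 5^10 ≡ 4·4: 4·4 = 16. So 5^10 ≡ 16 (mod 21).
So σ(2) = σ(5) = 16 while 2 ≠ 5, hence σ is not injective.
Since σ is not injective, we determine |image(σ)|. Computing x^10 mod 21 for each x (by repeated squaring, reducing mod 21 at every step), the values σ(0), σ(1), …, σ(20) are: 0, 1, 16, 18, 4, 16, 15, 7, 1, 9, 4, 4, 9, 1, 7, 15, 16, 4, 18, 16, 1.
The distinct values are {0, 1, 4, 7, 9, 15, 16, 18}; there are 8 of them.

8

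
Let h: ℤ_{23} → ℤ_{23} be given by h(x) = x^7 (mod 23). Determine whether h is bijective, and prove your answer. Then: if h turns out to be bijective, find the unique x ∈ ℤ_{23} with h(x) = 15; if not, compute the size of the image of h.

Since 23 is prime, the nonzero elements of ℤ_{23} form a cyclic group of order 22.
As gcd(7, 22) = 1, raising to the 7th power is a bijection on this group: if s^7 ≡ t^7 then (st^{−1})^7 = 1, and the only element of order dividing gcd(7, 22) = 1 is 1, so s = t.
With h(0) = 0 this makes h injective on all of ℤ_{23}, hence bijective (finite equal-size domain and codomain). In particular h is bijective.
Since h is bijective, we find the preimage of 15. The inverse of x ↦ x^7 on (ℤ_{23})^× is x ↦ x^19, because 7·19 = 133 = 6·22 + 1 ≡ 1 (mod 22) and x^{22} = 1 for x ≠ 0 (Fermat). So h⁻¹(15) = 15^19 mod 23.
Repeated squaring mod 23: 15^1 ≡ 15, 15^2 ≡ 15² = 225 ≡ 18, 15^4 ≡ 18² = 324 ≡ 2, 15^8 ≡ 2² = 4, 15^16 ≡ 4² = 16. Since 19 = 16 + 2 + 1, 15^19 ≡ 16·18·15: 16·18 = 288 ≡ 12, then 12·15 = 180 ≡ 19. So 15^19 ≡ 19 (mod 23).
Hence h⁻¹(15) = 19.

19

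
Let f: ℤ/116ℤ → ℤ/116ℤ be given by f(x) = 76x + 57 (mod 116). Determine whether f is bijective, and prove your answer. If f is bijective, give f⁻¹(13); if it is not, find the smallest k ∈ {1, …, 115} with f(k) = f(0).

29

By definition, f is injective when f(u) = f(v) forces u = v.
We have gcd(76, 116) = 4 > 1. Taking u = 0 and v = 29: f(0) = 57 and f(29) = 76·29 + 57 = 2261 ≡ 57 (mod 116).
So f(0) = f(29) while 0 ≠ 29, thus f is not injective, hence not bijective.
Since f is not bijective, we find the least positive k with f(k) = f(0): this means 76k ≡ 0 (mod 116), i.e. 116 ∣ 76k. Since gcd(76, 116) = 4, dividing through by 4 this holds exactly when 29 ∣ 19k, and as gcd(19, 29) = 1, exactly when 29 ∣ k.
The smallest positive such k is 29.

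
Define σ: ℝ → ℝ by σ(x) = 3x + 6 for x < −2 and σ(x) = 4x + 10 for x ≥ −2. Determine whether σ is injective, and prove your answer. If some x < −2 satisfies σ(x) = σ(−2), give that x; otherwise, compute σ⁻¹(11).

1/4

Both pieces are strictly increasing (slopes 3 and 4), so each is injective on its own interval.
The left piece maps (−∞, −2) onto (−∞, 0); the right piece maps [−2, ∞) onto [2, ∞).
These images are disjoint, so no value is attained by both pieces. Thus σ is injective.
Because the two images are disjoint, no x < −2 has σ(x) = σ(−2), so we compute σ⁻¹(11): 11 lies in [2, ∞), so solve 4x + 10 = 11: x = (11 − 10)/4 = 1/4.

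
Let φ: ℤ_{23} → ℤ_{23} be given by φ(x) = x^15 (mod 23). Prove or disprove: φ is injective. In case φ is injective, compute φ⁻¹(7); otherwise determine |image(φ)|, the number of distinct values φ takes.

Since 23 is prime, the nonzero elements of ℤ_{23} form a cyclic group of order 22.
As gcd(15, 22) = 1, raising to the 15th power is a bijection on this group: if u^15 ≡ v^15 then (uv^{−1})^15 = 1, and the only element of order dividing gcd(15, 22) = 1 is 1, so u = v.
With φ(0) = 0 this makes φ injective on all of ℤ_{23}, hence bijective (finite equal-size domain and codomain). In particular φ is injective.
Since φ is injective, we find the preimage of 7. The inverse of x ↦ x^15 on (ℤ_{23})^× is x ↦ x^3, because 15·3 = 45 = 2·22 + 1 ≡ 1 (mod 22) and x^{22} = 1 for x ≠ 0 (Fermat). So φ⁻¹(7) = 7^3 mod 23.
Repeated squaring mod 23: 7^1 ≡ 7, 7^2 ≡ 7² = 49 ≡ 3. Since 3 = 2 + 1, 7^3 ≡ 3·7: 3·7 = 21. So 7^3 ≡ 21 (mod 23).
Hence φ⁻¹(7) = 21.

21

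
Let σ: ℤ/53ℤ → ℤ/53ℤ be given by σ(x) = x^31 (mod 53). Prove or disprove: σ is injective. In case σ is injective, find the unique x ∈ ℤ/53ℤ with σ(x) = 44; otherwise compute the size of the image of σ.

Since 53 is prime, the nonzero elements of ℤ/53ℤ form a cyclic group of order 52.
As gcd(31, 52) = 1, raising to the 31st power is a bijection on this group: if x_1^31 ≡ x_2^31 then (x_1x_2^{−1})^31 = 1, and the only element of order dividing gcd(31, 52) = 1 is 1, so x_1 = x_2.
With σ(0) = 0 this makes σ injective on all of ℤ/53ℤ, hence bijective (finite equal-size domain and codomain). In particular σ is injective.
Since σ is injective, we find the preimage of 44. The inverse of x ↦ x^31 on (ℤ/53ℤ)^× is x ↦ x^47, because 31·47 = 1457 = 28·52 + 1 ≡ 1 (mod 52) and x^{52} = 1 for x ≠ 0 (Fermat). So σ⁻¹(44) = 44^47 mod 53.
Repeated squaring mod 53: 44^1 ≡ 44, 44^2 ≡ 44² = 1936 ≡ 28, 44^4 ≡ 28² = 784 ≡ 42, 44^8 ≡ 42² = 1764 ≡ 15, 44^16 ≡ 15² = 225 ≡ 13, 44^32 ≡ 13² = 169 ≡ 10. Since 47 = 32 + 8 + 4 + 2 + 1, 44^47 ≡ 10·15·42·28·44: 10·15 = 150 ≡ 44, then 44·42 = 1848 ≡ 46, then 46·28 = 1288 ≡ 16, then 16·44 = 704 ≡ 15. So 44^47 ≡ 15 (mod 53).
Hence σ⁻¹(44) = 15.

15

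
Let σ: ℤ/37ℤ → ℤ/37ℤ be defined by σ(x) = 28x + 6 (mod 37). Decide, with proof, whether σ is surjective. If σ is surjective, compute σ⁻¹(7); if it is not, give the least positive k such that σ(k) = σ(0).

4

Recall that surjectivity means every element of the codomain has a preimage under σ.
Since gcd(28, 37) = 1, 28 is invertible modulo 37. Euclid's algorithm: 37 = 1·28 + 9, 28 = 3·9 + 1; back-substituting gives 1 = 4·28 − 3·37, so 28⁻¹ ≡ 4 (mod 37).
For any y ∈ ℤ/37ℤ, x = 4(y − 6) mod 37 satisfies σ(x) = 28·4(y − 6) + 6 ≡ y (since 28·4 ≡ 1 mod 37). So every y has a preimage.
Therefore σ is surjective.
Since σ is surjective, we compute σ⁻¹(7): solve 28x + 6 ≡ 7 (mod 37), i.e. 28x ≡ 1 (mod 37).
Multiplying by 28⁻¹ = 4 gives x ≡ 4·1 = 4 ≡ 4 (mod 37).
Check: σ(4) = 28·4 + 6 = 118 = 3·37 + 7 ≡ 7 (mod 37).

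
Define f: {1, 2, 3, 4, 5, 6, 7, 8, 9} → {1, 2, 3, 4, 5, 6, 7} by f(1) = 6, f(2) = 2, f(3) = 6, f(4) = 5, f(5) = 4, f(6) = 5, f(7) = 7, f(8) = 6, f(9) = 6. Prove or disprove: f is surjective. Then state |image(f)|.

5

No element maps to 1, so f is not surjective.
The image of f is {2, 4, 5, 6, 7}, which has 5 elements.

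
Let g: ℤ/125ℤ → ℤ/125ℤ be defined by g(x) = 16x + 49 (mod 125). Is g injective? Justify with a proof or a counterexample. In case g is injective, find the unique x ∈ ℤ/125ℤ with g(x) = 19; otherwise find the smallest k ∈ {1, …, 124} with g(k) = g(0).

45

Suppose g(u) = g(v) in ℤ/125ℤ. Then 16u + 49 ≡ 16v + 49 (mod 125), therefore 16(u − v) ≡ 0 (mod 125).
Since gcd(16, 125) = 1, 16 is invertible modulo 125, so u − v ≡ 0 (mod 125), i.e. u = v.
So g is injective.
We now compute 16⁻¹ mod 125 explicitly. Euclid's algorithm: 125 = 7·16 + 13, 16 = 1·13 + 3, 13 = 4·3 + 1; back-substituting gives 1 = 86·16 − 11·125, so 16⁻¹ ≡ 86 (mod 125).
Since g is injective, we find g⁻¹(19): we need 16x ≡ 19 − 49 ≡ 95 (mod 125). Using 16⁻¹ = 86: x ≡ 86·95 = 8170 = 65·125 + 45, so x = 45.
Check: g(45) = 16·45 + 49 = 769 = 6·125 + 19 ≡ 19 (mod 125).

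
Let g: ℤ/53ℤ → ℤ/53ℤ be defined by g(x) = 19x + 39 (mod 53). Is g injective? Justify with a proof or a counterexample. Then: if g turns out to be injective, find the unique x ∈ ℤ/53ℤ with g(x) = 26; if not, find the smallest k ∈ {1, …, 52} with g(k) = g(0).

30

Recall that g is injective if g(u) = g(v) implies u = v.
Suppose g(u) = g(v) in ℤ/53ℤ. Then 19u + 39 ≡ 19v + 39 (mod 53), therefore 19(u − v) ≡ 0 (mod 53).
Since gcd(19, 53) = 1, 19 is invertible modulo 53, thus u − v ≡ 0 (mod 53), i.e. u = v.
Hence g is injective.
We now compute 19⁻¹ mod 53 explicitly. Euclid's algorithm: 53 = 2·19 + 15, 19 = 1·15 + 4, 15 = 3·4 + 3, 4 = 1·3 + 1; back-substituting gives 1 = 14·19 − 5·53, so 19⁻¹ ≡ 14 (mod 53).
Since g is injective, we find g⁻¹(26): we need 19x ≡ 26 − 39 ≡ 40 (mod 53). Using 19⁻¹ = 14: x ≡ 14·40 = 560 = 10·53 + 30, so x = 30.
Check: g(30) = 19·30 + 39 = 609 = 11·53 + 26 ≡ 26 (mod 53).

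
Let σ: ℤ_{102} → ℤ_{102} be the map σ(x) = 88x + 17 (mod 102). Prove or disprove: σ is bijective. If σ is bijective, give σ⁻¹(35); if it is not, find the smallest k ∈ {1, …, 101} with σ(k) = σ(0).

By definition, σ is injective if σ(x_1) = σ(x_2) implies x_1 = x_2.
We have gcd(88, 102) = 2 > 1. Taking x_1 = 0 and x_2 = 51: σ(0) = 17 and σ(51) = 88·51 + 17 = 4505 ≡ 17 (mod 102).
So σ(0) = σ(51) while 0 ≠ 51, therefore σ is not injective, hence not bijective.
Since σ is not bijective, we find the least positive k with σ(k) = σ(0): this means 88k ≡ 0 (mod 102), i.e. 102 ∣ 88k. Since gcd(88, 102) = 2, dividing through by 2 this holds exactly when 51 ∣ 44k, and as gcd(44, 51) = 1, exactly when 51 ∣ k.
The smallest positive such k is 51.

51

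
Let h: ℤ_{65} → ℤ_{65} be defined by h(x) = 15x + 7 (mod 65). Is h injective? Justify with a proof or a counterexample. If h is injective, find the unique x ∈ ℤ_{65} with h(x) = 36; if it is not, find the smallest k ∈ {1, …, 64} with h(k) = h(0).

Recall: injectivity means: for all a, b in the domain, h(a) = h(b) implies a = b.
We have gcd(15, 65) = 5 > 1. Taking a = 0 and b = 13: h(0) = 7 and h(13) = 15·13 + 7 = 202 ≡ 7 (mod 65).
So h(0) = h(13) while 0 ≠ 13, hence h is not injective.
Since h is not injective, we find the least positive k with h(k) = h(0): this means 15k ≡ 0 (mod 65), i.e. 65 ∣ 15k. Since gcd(15, 65) = 5, dividing through by 5 this holds exactly when 13 ∣ 3k, and as gcd(3, 13) = 1, exactly when 13 ∣ k.
The smallest positive such k is 13.

13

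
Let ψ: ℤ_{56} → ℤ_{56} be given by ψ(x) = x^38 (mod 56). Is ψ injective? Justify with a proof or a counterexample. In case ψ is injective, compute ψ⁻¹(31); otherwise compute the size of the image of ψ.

8

ψ(6): Repeated squaring mod 56: 6^1 ≡ 6, 6^2 ≡ 6² = 36, 6^4 ≡ 36² = 1296 ≡ 8, 6^8 ≡ 8² = 64 ≡ 8, 6^16 ≡ 8² = 64 ≡ 8, 6^32 ≡ 8² = 64 ≡ 8. Since 38 = 32 + 4 + 2, 6^38 ≡ 8·8·36: 8·8 = 64 ≡ 8, then 8·36 = 288 ≡ 8. So 6^38 ≡ 8 (mod 56).
ψ(8): Repeated squaring mod 56: 8^1 ≡ 8, 8^2 ≡ 8² = 64 ≡ 8, 8^4 ≡ 8² = 64 ≡ 8, 8^8 ≡ 8² = 64 ≡ 8, 8^16 ≡ 8² = 64 ≡ 8, 8^32 ≡ 8² = 64 ≡ 8. Since 38 = 32 + 4 + 2, 8^38 ≡ 8·8·8: 8·8 = 64 ≡ 8, then 8·8 = 64 ≡ 8. So 8^38 ≡ 8 (mod 56).
So ψ(6) = ψ(8) = 8 while 6 ≠ 8, thus ψ is not injective.
Since ψ is not injective, we determine |image(ψ)|. Computing x^38 mod 56 for each x (by repeated squaring, reducing mod 56 at every step), the values ψ(0), ψ(1), …, ψ(55) are: 0, 1, 32, 9, 16, 25, 8, 49, 8, 25, 16, 9, 32, 1, 0, 1, 32, 9, 16, 25, 8, 49, 8, 25, 16, 9, 32, 1, 0, 1, 32, 9, 16, 25, 8, 49, 8, 25, 16, 9, 32, 1, 0, 1, 32, 9, 16, 25, 8, 49, 8, 25, 16, 9, 32, 1.
The distinct values are {0, 1, 8, 9, 16, 25, 32, 49}; there are 8 of them.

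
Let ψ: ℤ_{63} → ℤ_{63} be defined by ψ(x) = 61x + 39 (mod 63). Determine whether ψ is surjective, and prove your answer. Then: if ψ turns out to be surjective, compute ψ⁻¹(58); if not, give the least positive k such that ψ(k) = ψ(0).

Since gcd(61, 63) = 1, 61 is invertible modulo 63. Euclid's algorithm: 63 = 1·61 + 2, 61 = 30·2 + 1; back-substituting gives 1 = 31·61 − 30·63, so 61⁻¹ ≡ 31 (mod 63).
For any y ∈ ℤ_{63}, x = 31(y − 39) mod 63 satisfies ψ(x) = 61·31(y − 39) + 39 ≡ y (since 61·31 ≡ 1 mod 63). So every y has a preimage.
Therefore ψ is surjective.
Since ψ is surjective, we find ψ⁻¹(58): we need 61x ≡ 58 − 39 ≡ 19 (mod 63). Using 61⁻¹ = 31: x ≡ 31·19 = 589 = 9·63 + 22, so x = 22.
Check: ψ(22) = 61·22 + 39 = 1381 = 21·63 + 58 ≡ 58 (mod 63).

22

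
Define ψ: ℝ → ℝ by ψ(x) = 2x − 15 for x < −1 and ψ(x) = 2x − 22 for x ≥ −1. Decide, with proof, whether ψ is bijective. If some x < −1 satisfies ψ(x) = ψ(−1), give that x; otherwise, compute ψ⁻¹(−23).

-9/2

Both pieces are strictly increasing (slopes 2 and 2), so each is injective on its own interval.
The left piece maps (−∞, −1) onto (−∞, −17); the right piece maps [−1, ∞) onto [−24, ∞).
These images overlap. In particular ψ(−1) = −24 (right piece), and solving 2x − 15 = −24 on the left piece gives x = −9/2 < −1.
So ψ(−9/2) = ψ(−1) with −9/2 ≠ −1, and ψ is not injective, hence not bijective. This x = −9/2 is the requested value below −1.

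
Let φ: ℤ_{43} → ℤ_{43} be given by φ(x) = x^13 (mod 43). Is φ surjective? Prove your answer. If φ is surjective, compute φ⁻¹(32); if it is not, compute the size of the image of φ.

Since 43 is prime, the nonzero elements of ℤ_{43} form a cyclic group of order 42.
As gcd(13, 42) = 1, raising to the 13th power is a bijection on this group: if x_1^13 ≡ x_2^13 then (x_1x_2^{−1})^13 = 1, and the only element of order dividing gcd(13, 42) = 1 is 1, so x_1 = x_2.
With φ(0) = 0 this makes φ injective on all of ℤ_{43}, hence bijective (finite equal-size domain and codomain). In particular φ is surjective.
Since φ is surjective, we find the preimage of 32. The inverse of x ↦ x^13 on (ℤ_{43})^× is x ↦ x^13, because 13·13 = 169 = 4·42 + 1 ≡ 1 (mod 42) and x^{42} = 1 for x ≠ 0 (Fermat). So φ⁻¹(32) = 32^13 mod 43.
Repeated squaring mod 43: 32^1 ≡ 32, 32^2 ≡ 32² = 1024 ≡ 35, 32^4 ≡ 35² = 1225 ≡ 21, 32^8 ≡ 21² = 441 ≡ 11. Since 13 = 8 + 4 + 1, 32^13 ≡ 11·21·32: 11·21 = 231 ≡ 16, then 16·32 = 512 ≡ 39. So 32^13 ≡ 39 (mod 43).
Hence φ⁻¹(32) = 39.

39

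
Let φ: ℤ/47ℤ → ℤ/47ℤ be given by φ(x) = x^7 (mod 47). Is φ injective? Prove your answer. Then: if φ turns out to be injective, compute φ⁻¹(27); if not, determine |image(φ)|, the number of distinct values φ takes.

Since 47 is prime, the nonzero elements of ℤ/47ℤ form a cyclic group of order 46.
As gcd(7, 46) = 1, raising to the 7th power is a bijection on this group: if a^7 ≡ b^7 then (ab^{−1})^7 = 1, and the only element of order dividing gcd(7, 46) = 1 is 1, so a = b.
With φ(0) = 0 this makes φ injective on all of ℤ/47ℤ, hence bijective (finite equal-size domain and codomain). In particular φ is injective.
Since φ is injective, we find the preimage of 27. The inverse of x ↦ x^7 on (ℤ/47ℤ)^× is x ↦ x^33, because 7·33 = 231 = 5·46 + 1 ≡ 1 (mod 46) and x^{46} = 1 for x ≠ 0 (Fermat). So φ⁻¹(27) = 27^33 mod 47.
Repeated squaring mod 47: 27^1 ≡ 27, 27^2 ≡ 27² = 729 ≡ 24, 27^4 ≡ 24² = 576 ≡ 12, 27^8 ≡ 12² = 144 ≡ 3, 27^16 ≡ 3² = 9, 27^32 ≡ 9² = 81 ≡ 34. Since 33 = 32 + 1, 27^33 ≡ 34·27: 34·27 = 918 ≡ 25. So 27^33 ≡ 25 (mod 47).
Hence φ⁻¹(27) = 25.

25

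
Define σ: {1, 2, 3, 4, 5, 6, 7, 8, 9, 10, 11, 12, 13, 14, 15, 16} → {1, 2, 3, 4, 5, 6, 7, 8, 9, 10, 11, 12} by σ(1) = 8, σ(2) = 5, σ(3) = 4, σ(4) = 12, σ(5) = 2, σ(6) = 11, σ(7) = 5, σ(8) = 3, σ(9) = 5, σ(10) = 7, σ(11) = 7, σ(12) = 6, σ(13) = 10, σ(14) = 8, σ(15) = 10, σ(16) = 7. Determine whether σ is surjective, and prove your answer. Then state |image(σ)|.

No element maps to 1, so σ is not surjective.
The image of σ is {2, 3, 4, 5, 6, 7, 8, 10, 11, 12}, which has 10 elements.

10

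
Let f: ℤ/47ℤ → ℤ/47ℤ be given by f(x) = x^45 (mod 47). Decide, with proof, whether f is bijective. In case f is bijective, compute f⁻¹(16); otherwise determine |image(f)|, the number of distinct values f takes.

3

Since 47 is prime, the nonzero elements of ℤ/47ℤ form a cyclic group of order 46.
As gcd(45, 46) = 1, raising to the 45th power is a bijection on this group: if a^45 ≡ b^45 then (ab^{−1})^45 = 1, and the only element of order dividing gcd(45, 46) = 1 is 1, so a = b.
With f(0) = 0 this makes f injective on all of ℤ/47ℤ, hence bijective (finite equal-size domain and codomain). In particular f is bijective.
Since f is bijective, we find the preimage of 16. The inverse of x ↦ x^45 on (ℤ/47ℤ)^× is x ↦ x^45, because 45·45 = 2025 = 44·46 + 1 ≡ 1 (mod 46) and x^{46} = 1 for x ≠ 0 (Fermat). So f⁻¹(16) = 16^45 mod 47.
Repeated squaring mod 47: 16^1 ≡ 16, 16^2 ≡ 16² = 256 ≡ 21, 16^4 ≡ 21² = 441 ≡ 18, 16^8 ≡ 18² = 324 ≡ 42, 16^16 ≡ 42² = 1764 ≡ 25, 16^32 ≡ 25² = 625 ≡ 14. Since 45 = 32 + 8 + 4 + 1, 16^45 ≡ 14·42·18·16: 14·42 = 588 ≡ 24, then 24·18 = 432 ≡ 9, then 9·16 = 144 ≡ 3. So 16^45 ≡ 3 (mod 47).
Hence f⁻¹(16) = 3.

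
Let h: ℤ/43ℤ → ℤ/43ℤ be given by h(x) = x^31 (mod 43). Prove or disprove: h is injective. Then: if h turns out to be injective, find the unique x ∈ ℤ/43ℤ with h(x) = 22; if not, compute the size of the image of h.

Since 43 is prime, the nonzero elements of ℤ/43ℤ form a cyclic group of order 42.
As gcd(31, 42) = 1, raising to the 31st power is a bijection on this group: if u^31 ≡ v^31 then (uv^{−1})^31 = 1, and the only element of order dividing gcd(31, 42) = 1 is 1, so u = v.
With h(0) = 0 this makes h injective on all of ℤ/43ℤ, hence bijective (finite equal-size domain and codomain). In particular h is injective.
Since h is injective, we find the preimage of 22. The inverse of x ↦ x^31 on (ℤ/43ℤ)^× is x ↦ x^19, because 31·19 = 589 = 14·42 + 1 ≡ 1 (mod 42) and x^{42} = 1 for x ≠ 0 (Fermat). So h⁻¹(22) = 22^19 mod 43.
Repeated squaring mod 43: 22^1 ≡ 22, 22^2 ≡ 22² = 484 ≡ 11, 22^4 ≡ 11² = 121 ≡ 35, 22^8 ≡ 35² = 1225 ≡ 21, 22^16 ≡ 21² = 441 ≡ 11. Since 19 = 16 + 2 + 1, 22^19 ≡ 11·11·22: 11·11 = 121 ≡ 35, then 35·22 = 770 ≡ 39. So 22^19 ≡ 39 (mod 43).
Hence h⁻¹(22) = 39.

39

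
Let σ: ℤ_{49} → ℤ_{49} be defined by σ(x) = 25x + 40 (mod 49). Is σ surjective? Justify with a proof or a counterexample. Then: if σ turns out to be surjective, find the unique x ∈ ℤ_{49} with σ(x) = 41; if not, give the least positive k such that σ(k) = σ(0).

2

Recall that surjectivity means every element of the codomain has a preimage under σ.
Since gcd(25, 49) = 1, 25 is invertible modulo 49. Euclid's algorithm: 49 = 1·25 + 24, 25 = 1·24 + 1; back-substituting gives 1 = 2·25 − 1·49, so 25⁻¹ ≡ 2 (mod 49).
For any y ∈ ℤ_{49}, x = 2(y − 40) mod 49 satisfies σ(x) = 25·2(y − 40) + 40 ≡ y (since 25·2 ≡ 1 mod 49). So every y has a preimage.
So σ is surjective.
Since σ is surjective, we compute σ⁻¹(41): solve 25x + 40 ≡ 41 (mod 49), i.e. 25x ≡ 1 (mod 49).
Multiplying by 25⁻¹ = 2 gives x ≡ 2·1 = 2 ≡ 2 (mod 49).
Check: σ(2) = 25·2 + 40 = 90 = 1·49 + 41 ≡ 41 (mod 49).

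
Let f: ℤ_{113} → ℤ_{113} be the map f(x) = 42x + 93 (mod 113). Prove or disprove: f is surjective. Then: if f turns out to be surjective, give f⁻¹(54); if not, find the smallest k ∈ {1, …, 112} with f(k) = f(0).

Since gcd(42, 113) = 1, 42 is invertible modulo 113. Euclid's algorithm: 113 = 2·42 + 29, 42 = 1·29 + 13, 29 = 2·13 + 3, 13 = 4·3 + 1; back-substituting gives 1 = 35·42 − 13·113, so 42⁻¹ ≡ 35 (mod 113).
Then y ↦ 35(y − 93) is a two-sided inverse to f, so every y ∈ ℤ_{113} has a preimage.
So f is surjective.
Since f is surjective, we find f⁻¹(54): we need 42x ≡ 54 − 93 ≡ 74 (mod 113). Using 42⁻¹ = 35: x ≡ 35·74 = 2590 = 22·113 + 104, so x = 104.
Check: f(104) = 42·104 + 93 = 4461 = 39·113 + 54 ≡ 54 (mod 113).

104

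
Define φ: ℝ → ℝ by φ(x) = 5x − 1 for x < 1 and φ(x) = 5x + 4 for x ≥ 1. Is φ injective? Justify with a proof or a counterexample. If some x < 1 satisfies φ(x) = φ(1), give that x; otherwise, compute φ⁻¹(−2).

Both pieces are strictly increasing (slopes 5 and 5), so each is injective on its own interval.
The left piece maps (−∞, 1) onto (−∞, 4); the right piece maps [1, ∞) onto [9, ∞).
These images are disjoint, so no value is attained by both pieces. Hence φ is injective.
Because the two images are disjoint, no x < 1 has φ(x) = φ(1), so we compute φ⁻¹(−2): −2 lies in (−∞, 4), so solve 5x − 1 = −2: x = (−2 + 1)/5 = −1/5.

-1/5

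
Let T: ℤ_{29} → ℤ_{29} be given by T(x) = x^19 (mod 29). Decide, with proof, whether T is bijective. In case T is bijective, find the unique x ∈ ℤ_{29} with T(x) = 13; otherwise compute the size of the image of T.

Since 29 is prime, the nonzero elements of ℤ_{29} form a cyclic group of order 28.
As gcd(19, 28) = 1, raising to the 19th power is a bijection on this group: if u^19 ≡ v^19 then (uv^{−1})^19 = 1, and the only element of order dividing gcd(19, 28) = 1 is 1, so u = v.
With T(0) = 0 this makes T injective on all of ℤ_{29}, hence bijective (finite equal-size domain and codomain). In particular T is bijective.
Since T is bijective, we find the preimage of 13. The inverse of x ↦ x^19 on (ℤ_{29})^× is x ↦ x^3, because 19·3 = 57 = 2·28 + 1 ≡ 1 (mod 28) and x^{28} = 1 for x ≠ 0 (Fermat). So T⁻¹(13) = 13^3 mod 29.
Repeated squaring mod 29: 13^1 ≡ 13, 13^2 ≡ 13² = 169 ≡ 24. Since 3 = 2 + 1, 13^3 ≡ 24·13: 24·13 = 312 ≡ 22. So 13^3 ≡ 22 (mod 29).
Hence T⁻¹(13) = 22.

22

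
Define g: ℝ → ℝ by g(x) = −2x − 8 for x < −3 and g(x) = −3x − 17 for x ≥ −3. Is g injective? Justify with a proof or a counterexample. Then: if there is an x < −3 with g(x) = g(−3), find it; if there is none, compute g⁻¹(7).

-15/2

Both pieces are strictly decreasing (slopes −2 and −3), so each is injective on its own interval.
The left piece maps (−∞, −3) onto (−2, ∞); the right piece maps [−3, ∞) onto (−∞, −8].
These images are disjoint, so no value is attained by both pieces. Hence g is injective.
Because the two images are disjoint, no x < −3 has g(x) = g(−3), so we compute g⁻¹(7): 7 lies in (−2, ∞), so solve −2x − 8 = 7: x = (7 + 8)/(−2) = −15/2.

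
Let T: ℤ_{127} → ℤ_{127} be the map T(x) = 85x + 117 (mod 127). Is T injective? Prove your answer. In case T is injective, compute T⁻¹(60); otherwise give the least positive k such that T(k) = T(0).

Recall that injectivity means: for all x_1, x_2 in the domain, T(x_1) = T(x_2) implies x_1 = x_2.
If T(x_1) = T(x_2), then 85x_1 ≡ 85x_2 (mod 127). Because gcd(85, 127) = 1, we may cancel 85 to get x_1 ≡ x_2 (mod 127).
Hence T is injective.
We now compute 85⁻¹ mod 127 explicitly. Euclid's algorithm: 127 = 1·85 + 42, 85 = 2·42 + 1; back-substituting gives 1 = 3·85 − 2·127, so 85⁻¹ ≡ 3 (mod 127).
Since T is injective, we find T⁻¹(60): we need 85x ≡ 60 − 117 ≡ 70 (mod 127). Using 85⁻¹ = 3: x ≡ 3·70 = 210 = 1·127 + 83, so x = 83.
Check: T(83) = 85·83 + 117 = 7172 = 56·127 + 60 ≡ 60 (mod 127).

83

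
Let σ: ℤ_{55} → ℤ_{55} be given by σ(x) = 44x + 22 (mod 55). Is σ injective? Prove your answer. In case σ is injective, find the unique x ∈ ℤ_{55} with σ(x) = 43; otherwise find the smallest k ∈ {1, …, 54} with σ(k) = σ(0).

We have gcd(44, 55) = 11 > 1. Taking a = 0 and b = 5: σ(0) = 22 and σ(5) = 44·5 + 22 = 242 ≡ 22 (mod 55).
So σ(0) = σ(5) while 0 ≠ 5, so σ is not injective.
Since σ is not injective, we find the least positive k with σ(k) = σ(0): this means 44k ≡ 0 (mod 55), i.e. 55 ∣ 44k. Since gcd(44, 55) = 11, dividing through by 11 this holds exactly when 5 ∣ 4k, and as gcd(4, 5) = 1, exactly when 5 ∣ k.
The smallest positive such k is 5.

5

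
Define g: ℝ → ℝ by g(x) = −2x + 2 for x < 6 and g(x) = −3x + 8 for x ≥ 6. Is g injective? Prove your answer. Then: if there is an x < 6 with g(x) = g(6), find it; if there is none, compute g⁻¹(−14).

22/3

Both pieces are strictly decreasing (slopes −2 and −3), so each is injective on its own interval.
The left piece maps (−∞, 6) onto (−10, ∞); the right piece maps [6, ∞) onto (−∞, −10].
These images are disjoint, so no value is attained by both pieces. Thus g is injective.
Because the two images are disjoint, no x < 6 has g(x) = g(6), so we compute g⁻¹(−14): −14 lies in (−∞, −10], so solve −3x + 8 = −14: x = (−14 − 8)/(−3) = 22/3.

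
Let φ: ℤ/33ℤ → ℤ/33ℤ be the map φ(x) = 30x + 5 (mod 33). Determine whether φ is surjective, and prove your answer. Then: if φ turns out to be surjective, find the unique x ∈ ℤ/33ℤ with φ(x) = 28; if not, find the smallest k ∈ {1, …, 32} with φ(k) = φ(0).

Since gcd(30, 33) = 3, we have 30x ≡ 0 (mod 3) for all x, so φ(x) ≡ 2 (mod 3).
But 0 ≢ 2 (mod 3), so 0 ∈ ℤ/33ℤ has no preimage. Hence φ is not surjective.
Since φ is not surjective, we find the least positive k with φ(k) = φ(0): this means 30k ≡ 0 (mod 33), i.e. 33 ∣ 30k. Since gcd(30, 33) = 3, dividing through by 3 this holds exactly when 11 ∣ 10k, and as gcd(10, 11) = 1, exactly when 11 ∣ k.
The smallest positive such k is 11.

11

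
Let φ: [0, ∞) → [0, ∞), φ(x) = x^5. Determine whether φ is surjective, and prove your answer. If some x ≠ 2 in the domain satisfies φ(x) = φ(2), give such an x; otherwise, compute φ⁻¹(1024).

4

For any y ∈ [0, ∞), x = y^{1/5} ∈ [0, ∞) gives φ(x) = y, so φ is surjective.
Since x ↦ x^5 is strictly increasing on [0, ∞), it is injective there, so no x ≠ 2 in the domain has φ(x) = φ(2). We therefore compute φ⁻¹(1024) = 1024^{1/5} = 4 (indeed 4^5 = 1024).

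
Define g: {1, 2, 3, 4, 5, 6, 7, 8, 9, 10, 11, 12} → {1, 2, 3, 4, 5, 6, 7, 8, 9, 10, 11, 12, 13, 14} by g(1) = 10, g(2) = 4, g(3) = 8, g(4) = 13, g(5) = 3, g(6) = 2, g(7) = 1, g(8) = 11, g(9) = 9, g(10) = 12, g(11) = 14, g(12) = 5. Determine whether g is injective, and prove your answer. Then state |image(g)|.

The values g(1), …, g(12) are 10, 4, 8, 13, 3, 2, 1, 11, 9, 12, 14, 5 — all distinct.
So g(u) = g(v) only when u = v, and g is injective.
The image of g is {1, 2, 3, 4, 5, 8, 9, 10, 11, 12, 13, 14}, which has 12 elements.

12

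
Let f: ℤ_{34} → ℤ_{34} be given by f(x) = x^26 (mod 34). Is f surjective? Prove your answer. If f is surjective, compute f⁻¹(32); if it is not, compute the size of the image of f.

f(16): Repeated squaring mod 34: 16^1 ≡ 16, 16^2 ≡ 16² = 256 ≡ 18, 16^4 ≡ 18² = 324 ≡ 18, 16^8 ≡ 18² = 324 ≡ 18, 16^16 ≡ 18² = 324 ≡ 18. Since 26 = 16 + 8 + 2, 16^26 ≡ 18·18·18: 18·18 = 324 ≡ 18, then 18·18 = 324 ≡ 18. So 16^26 ≡ 18 (mod 34).
f(18): Repeated squaring mod 34: 18^1 ≡ 18, 18^2 ≡ 18² = 324 ≡ 18, 18^4 ≡ 18² = 324 ≡ 18, 18^8 ≡ 18² = 324 ≡ 18, 18^16 ≡ 18² = 324 ≡ 18. Since 26 = 16 + 8 + 2, 18^26 ≡ 18·18·18: 18·18 = 324 ≡ 18, then 18·18 = 324 ≡ 18. So 18^26 ≡ 18 (mod 34).
So f(16) = f(18) = 18 while 16 ≠ 18, thus f is not injective.
A non-injective map from the 34-element set ℤ_{34} to itself takes at most 33 distinct values, so it cannot be surjective. Hence f is not surjective.
Since f is not surjective, we determine |image(f)|. Computing x^26 mod 34 for each x (by repeated squaring, reducing mod 34 at every step), the values f(0), f(1), …, f(33) are: 0, 1, 4, 25, 16, 9, 32, 19, 30, 13, 2, 15, 26, 33, 8, 21, 18, 17, 18, 21, 8, 33, 26, 15, 2, 13, 30, 19, 32, 9, 16, 25, 4, 1.
The distinct values are {0, 1, 2, 4, 8, 9, 13, 15, 16, 17, 18, 19, 21, 25, 26, 30, 32, 33}; there are 18 of them.

18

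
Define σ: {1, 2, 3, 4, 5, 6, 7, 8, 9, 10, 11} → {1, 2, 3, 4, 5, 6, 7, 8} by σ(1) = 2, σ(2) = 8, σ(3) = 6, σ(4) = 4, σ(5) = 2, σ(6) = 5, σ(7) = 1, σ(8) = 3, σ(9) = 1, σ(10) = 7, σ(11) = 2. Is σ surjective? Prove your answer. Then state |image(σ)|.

Every element of the codomain has a preimage: 1 = σ(7), 2 = σ(1), 3 = σ(8), 4 = σ(4), 5 = σ(6), 6 = σ(3), 7 = σ(10), 8 = σ(2).
Thus σ is surjective.
The image of σ is {1, 2, 3, 4, 5, 6, 7, 8}, which has 8 elements.

8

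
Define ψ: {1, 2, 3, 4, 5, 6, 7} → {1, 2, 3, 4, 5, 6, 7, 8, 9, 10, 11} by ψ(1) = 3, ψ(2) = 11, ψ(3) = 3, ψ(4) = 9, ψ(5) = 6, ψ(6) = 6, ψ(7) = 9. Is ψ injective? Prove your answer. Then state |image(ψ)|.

4

ψ(1) = 3 = ψ(3) with 1 ≠ 3, so ψ is not injective.
The image of ψ is {3, 6, 9, 11}, which has 4 elements.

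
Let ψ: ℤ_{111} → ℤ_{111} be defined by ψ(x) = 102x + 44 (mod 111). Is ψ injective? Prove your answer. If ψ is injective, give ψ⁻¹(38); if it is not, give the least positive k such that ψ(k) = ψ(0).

Recall that ψ is injective when ψ(x_1) = ψ(x_2) forces x_1 = x_2.
We have gcd(102, 111) = 3 > 1. Taking x_1 = 0 and x_2 = 37: ψ(0) = 44 and ψ(37) = 102·37 + 44 = 3818 ≡ 44 (mod 111).
So ψ(0) = ψ(37) while 0 ≠ 37, hence ψ is not injective.
Since ψ is not injective, we find the least positive k with ψ(k) = ψ(0): this means 102k ≡ 0 (mod 111), i.e. 111 ∣ 102k. Since gcd(102, 111) = 3, dividing through by 3 this holds exactly when 37 ∣ 34k, and as gcd(34, 37) = 1, exactly when 37 ∣ k.
The smallest positive such k is 37.

37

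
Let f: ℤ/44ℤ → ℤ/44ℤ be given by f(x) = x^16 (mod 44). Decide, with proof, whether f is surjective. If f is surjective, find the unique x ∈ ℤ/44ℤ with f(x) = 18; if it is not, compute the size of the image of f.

12

f(10): Repeated squaring mod 44: 10^1 ≡ 10, 10^2 ≡ 10² = 100 ≡ 12, 10^4 ≡ 12² = 144 ≡ 12, 10^8 ≡ 12² = 144 ≡ 12, 10^16 ≡ 12² = 144 ≡ 12. So 10^16 ≡ 12 (mod 44).
f(12): Repeated squaring mod 44: 12^1 ≡ 12, 12^2 ≡ 12² = 144 ≡ 12, 12^4 ≡ 12² = 144 ≡ 12, 12^8 ≡ 12² = 144 ≡ 12, 12^16 ≡ 12² = 144 ≡ 12. So 12^16 ≡ 12 (mod 44).
So f(10) = f(12) = 12 while 10 ≠ 12, therefore f is not injective.
A non-injective map from the 44-element set ℤ/44ℤ to itself takes at most 43 distinct values, so it cannot be surjective. So f is not surjective.
Since f is not surjective, we determine |image(f)|. Computing x^16 mod 44 for each x (by repeated squaring, reducing mod 44 at every step), the values f(0), f(1), …, f(43) are: 0, 1, 20, 25, 4, 5, 16, 37, 36, 9, 12, 33, 12, 9, 36, 37, 16, 5, 4, 25, 20, 1, 0, 1, 20, 25, 4, 5, 16, 37, 36, 9, 12, 33, 12, 9, 36, 37, 16, 5, 4, 25, 20, 1.
The distinct values are {0, 1, 4, 5, 9, 12, 16, 20, 25, 33, 36, 37}; there are 12 of them.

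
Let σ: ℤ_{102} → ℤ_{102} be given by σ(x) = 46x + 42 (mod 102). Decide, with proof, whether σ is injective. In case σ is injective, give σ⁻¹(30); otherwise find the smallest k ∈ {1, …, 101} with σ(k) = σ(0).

We have gcd(46, 102) = 2 > 1. Taking a = 0 and b = 51: σ(0) = 42 and σ(51) = 46·51 + 42 = 2388 ≡ 42 (mod 102).
So σ(0) = σ(51) while 0 ≠ 51, therefore σ is not injective.
Since σ is not injective, we find the least positive k with σ(k) = σ(0): this means 46k ≡ 0 (mod 102), i.e. 102 ∣ 46k. Since gcd(46, 102) = 2, dividing through by 2 this holds exactly when 51 ∣ 23k, and as gcd(23, 51) = 1, exactly when 51 ∣ k.
The smallest positive such k is 51.

51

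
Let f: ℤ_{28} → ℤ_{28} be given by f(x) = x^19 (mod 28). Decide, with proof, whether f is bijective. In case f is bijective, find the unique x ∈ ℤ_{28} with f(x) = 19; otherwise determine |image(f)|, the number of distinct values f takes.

f(0) = 0^19 = 0.
f(14): Repeated squaring mod 28: 14^1 ≡ 14, 14^2 ≡ 14² = 196 ≡ 0, 14^4 ≡ 0² = 0, 14^8 ≡ 0² = 0, 14^16 ≡ 0² = 0. Since 19 = 16 + 2 + 1, 14^19 ≡ 0·0·14: 0·0 = 0, then 0·14 = 0. So 14^19 ≡ 0 (mod 28).
So f(0) = f(14) = 0 while 0 ≠ 14, hence f is not injective, hence not bijective.
Since f is not bijective, we determine |image(f)|. Computing x^19 mod 28 for each x (by repeated squaring, reducing mod 28 at every step), the values f(0), f(1), …, f(27) are: 0, 1, 16, 3, 4, 5, 20, 7, 8, 9, 24, 11, 12, 13, 0, 15, 16, 17, 4, 19, 20, 21, 8, 23, 24, 25, 12, 27.
The distinct values are {0, 1, 3, 4, 5, 7, 8, 9, 11, 12, 13, 15, 16, 17, 19, 20, 21, 23, 24, 25, 27}; there are 21 of them.

21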